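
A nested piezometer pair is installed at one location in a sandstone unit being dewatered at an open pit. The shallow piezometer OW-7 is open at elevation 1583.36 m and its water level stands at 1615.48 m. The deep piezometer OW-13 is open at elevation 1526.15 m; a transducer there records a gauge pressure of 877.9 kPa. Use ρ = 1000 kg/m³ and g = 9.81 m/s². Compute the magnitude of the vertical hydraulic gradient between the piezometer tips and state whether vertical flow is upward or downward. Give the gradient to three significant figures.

|i_v| ≈ 0.00280; vertical flow is upward

Total head at OW-7: h = 1615.48 m (water level in the standpipe).
Pressure head at OW-13: ψ = P/(ρg) = 877.9×1000 / (1000 × 9.81) = 89.49 m.
Total head at OW-13: h = z + ψ = 1526.15 + 89.49 = 1615.64 m.
Δh = h(OW-7) − h(OW-13) = 1615.48 − 1615.64 = -0.16 m.
Vertical separation Δz = 1583.36 − 1526.15 = 57.21 m.
|i_v| = |Δh| / Δz = 0.16 / 57.21 = 0.00280.
Head is higher in the deep piezometer, so vertical flow is upward (discharge condition).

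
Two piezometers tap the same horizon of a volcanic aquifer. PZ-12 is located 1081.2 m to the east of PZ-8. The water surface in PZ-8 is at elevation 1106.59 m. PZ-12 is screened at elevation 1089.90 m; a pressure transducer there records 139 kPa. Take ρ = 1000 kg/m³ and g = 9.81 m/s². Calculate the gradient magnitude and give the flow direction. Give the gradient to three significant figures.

i ≈ 0.00233; groundwater flows toward the east

Total head at PZ-8: h = 1106.59 m (water level in the piezometer is the total head).
Pressure head at PZ-12: ψ = P/(ρg) = 139×1000 / (1000 × 9.81) = 14.17 m.
Total head at PZ-12: h = z + ψ = 1089.90 + 14.17 = 1104.07 m.
Head difference: h(PZ-8) − h(PZ-12) = 1106.59 − 1104.07 = 2.52 m.
Hydraulic gradient: i = |Δh| / L = 2.52 / 1081.2 = 0.00233.
Flow is from higher to lower head: from PZ-8 toward PZ-12, i.e. toward the east.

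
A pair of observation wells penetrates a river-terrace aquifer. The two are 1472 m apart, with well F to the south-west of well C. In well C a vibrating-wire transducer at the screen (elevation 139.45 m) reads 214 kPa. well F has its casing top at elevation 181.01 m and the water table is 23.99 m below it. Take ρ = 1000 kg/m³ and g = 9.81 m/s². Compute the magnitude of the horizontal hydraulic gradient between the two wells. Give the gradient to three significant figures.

Pressure head at well C: ψ = P/(ρg) = 214×1000 / (1000 × 9.81) = 21.81 m.
Total head at well C: h = z + ψ = 139.45 + 21.81 = 161.26 m.
Total head at well F: h = 181.01 − 23.99 = 157.02 m.
Head difference: h(well C) − h(well F) = 161.26 − 157.02 = 4.24 m.
Hydraulic gradient: i = |Δh| / L = 4.24 / 1472 = 0.00288.

i ≈ 0.00288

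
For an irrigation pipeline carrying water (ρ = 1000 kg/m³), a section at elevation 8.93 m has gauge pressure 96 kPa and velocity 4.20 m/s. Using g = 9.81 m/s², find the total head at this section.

Pressure head ψ = P/(ρg) = 96×1000 / (1000 × 9.81) = 9.79 m.
Velocity head = v²/(2g) = 4.20² / (2 × 9.81) = 0.899 m.
h = z + ψ + v²/(2g) = 8.93 + 9.79 + 0.899 = 19.62 m.

h ≈ 19.62 m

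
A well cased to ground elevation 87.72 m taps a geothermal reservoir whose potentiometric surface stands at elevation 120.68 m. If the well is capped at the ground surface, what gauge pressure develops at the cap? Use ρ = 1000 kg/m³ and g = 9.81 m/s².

Head above the cap: Δh = 120.68 − 87.72 = 32.96 m.
P = ρgΔh = 1000 × 9.81 × 32.96 = 323338 Pa ≈ 323 kPa.

P ≈ 323 kPa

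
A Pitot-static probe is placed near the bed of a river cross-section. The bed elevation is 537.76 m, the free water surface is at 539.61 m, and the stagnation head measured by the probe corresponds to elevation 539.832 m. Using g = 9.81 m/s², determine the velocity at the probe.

Near the bed, under hydrostatic conditions, the piezometric head (z + ψ) equals the free-surface elevation, 539.61 m.
Velocity head = total − piezometric = 539.832 − 539.61 = 0.222 m.
v = √(2g·h_v) = √(2 × 9.81 × 0.222) = 2.09 m/s.

v ≈ 2.09 m/s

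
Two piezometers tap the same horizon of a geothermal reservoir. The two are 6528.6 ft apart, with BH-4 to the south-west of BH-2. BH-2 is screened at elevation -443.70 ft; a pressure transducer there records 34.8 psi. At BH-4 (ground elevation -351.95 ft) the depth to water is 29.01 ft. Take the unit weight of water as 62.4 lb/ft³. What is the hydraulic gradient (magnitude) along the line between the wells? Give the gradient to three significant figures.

Pressure head at BH-2: ψ = 144·P/γ = 144 × 34.8 / 62.4 = 80.31 ft.
Total head at BH-2: h = z + ψ = -443.70 + 80.31 = -363.39 ft.
Total head at BH-4: h = -351.95 − 29.01 = -380.96 ft.
Head difference: h(BH-2) − h(BH-4) = -363.39 − (-380.96) = 17.57 ft.
Hydraulic gradient: i = |Δh| / L = 17.57 / 6528.6 = 0.00269.

i ≈ 0.00269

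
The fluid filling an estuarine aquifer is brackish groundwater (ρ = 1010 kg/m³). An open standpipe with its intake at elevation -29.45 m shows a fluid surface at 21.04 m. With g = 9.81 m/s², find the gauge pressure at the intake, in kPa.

Pressure head ψ = h − z = 21.04 − (-29.45) = 50.49 m.
P = ρgψ = 1010 × 9.81 × 50.49 = 500260 Pa ≈ 500 kPa.

P ≈ 500 kPa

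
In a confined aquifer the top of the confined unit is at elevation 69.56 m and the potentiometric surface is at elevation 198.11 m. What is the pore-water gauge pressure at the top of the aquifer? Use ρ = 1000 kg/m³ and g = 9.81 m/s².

Pressure head at the aquifer top: ψ = h − z = 198.11 − 69.56 = 128.55 m.
P = ρgψ = 1000 × 9.81 × 128.55 = 1261076 Pa ≈ 1260 kPa.

P ≈ 1260 kPa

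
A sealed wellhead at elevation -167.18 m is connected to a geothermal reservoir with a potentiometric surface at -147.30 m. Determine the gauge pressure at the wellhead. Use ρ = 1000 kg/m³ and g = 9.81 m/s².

Head above the cap: Δh = -147.30 − (-167.18) = 19.88 m.
P = ρgΔh = 1000 × 9.81 × 19.88 = 195023 Pa ≈ 195 kPa.

P ≈ 195 kPa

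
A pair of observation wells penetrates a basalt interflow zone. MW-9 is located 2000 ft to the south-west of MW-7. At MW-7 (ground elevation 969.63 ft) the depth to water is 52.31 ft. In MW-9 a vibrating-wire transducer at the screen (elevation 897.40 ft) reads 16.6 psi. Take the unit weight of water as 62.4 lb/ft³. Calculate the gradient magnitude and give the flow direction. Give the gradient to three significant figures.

i ≈ 0.00919; groundwater flows toward the north-east

Total head at MW-7: h = 969.63 − 52.31 = 917.32 ft.
Pressure head at MW-9: ψ = 144·P/γ = 144 × 16.6 / 62.4 = 38.31 ft.
Total head at MW-9: h = z + ψ = 897.40 + 38.31 = 935.71 ft.
Head difference: h(MW-7) − h(MW-9) = 917.32 − 935.71 = -18.39 ft.
Hydraulic gradient: i = |Δh| / L = 18.39 / 2000 = 0.00919.
Flow is from higher to lower head: from MW-9 toward MW-7, i.e. toward the north-east.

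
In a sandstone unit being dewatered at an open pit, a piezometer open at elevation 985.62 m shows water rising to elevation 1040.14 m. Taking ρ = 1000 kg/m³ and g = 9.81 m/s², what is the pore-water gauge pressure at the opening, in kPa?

Pressure head ψ = h − z = 1040.14 − 985.62 = 54.52 m.
P = ρgψ = 1000 × 9.81 × 54.52 = 534841 Pa ≈ 535 kPa.

P ≈ 535 kPa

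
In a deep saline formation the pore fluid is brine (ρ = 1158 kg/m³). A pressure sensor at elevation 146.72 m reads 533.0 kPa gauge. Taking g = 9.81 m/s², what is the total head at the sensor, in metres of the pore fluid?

ψ = P/(ρg) = 533.0×1000 / (1158 × 9.81) = 46.92 m.
h = z + ψ = 146.72 + 46.92 = 193.64 m.

h ≈ 193.64 m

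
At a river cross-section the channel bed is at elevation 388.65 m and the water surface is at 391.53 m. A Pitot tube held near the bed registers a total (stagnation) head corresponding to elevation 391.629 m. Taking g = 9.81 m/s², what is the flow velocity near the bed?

v ≈ 1.39 m/s

Near the bed, under hydrostatic conditions, the piezometric head (z + ψ) equals the free-surface elevation, 391.53 m.
Velocity head = total − piezometric = 391.629 − 391.53 = 0.099 m.
v = √(2g·h_v) = √(2 × 9.81 × 0.099) = 1.39 m/s.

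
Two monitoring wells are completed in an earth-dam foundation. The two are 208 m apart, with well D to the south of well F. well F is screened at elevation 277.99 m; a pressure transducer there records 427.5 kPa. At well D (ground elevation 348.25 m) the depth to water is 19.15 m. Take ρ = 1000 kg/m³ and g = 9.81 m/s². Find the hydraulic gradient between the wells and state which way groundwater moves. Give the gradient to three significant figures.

i ≈ 0.0362; groundwater flows toward the north

Pressure head at well F: ψ = P/(ρg) = 427.5×1000 / (1000 × 9.81) = 43.58 m.
Total head at well F: h = z + ψ = 277.99 + 43.58 = 321.57 m.
Total head at well D: h = 348.25 − 19.15 = 329.10 m.
Head difference: h(well F) − h(well D) = 321.57 − 329.10 = -7.53 m.
Hydraulic gradient: i = |Δh| / L = 7.53 / 208 = 0.0362.
Flow is from higher to lower head: from well D toward well F, i.e. toward the north.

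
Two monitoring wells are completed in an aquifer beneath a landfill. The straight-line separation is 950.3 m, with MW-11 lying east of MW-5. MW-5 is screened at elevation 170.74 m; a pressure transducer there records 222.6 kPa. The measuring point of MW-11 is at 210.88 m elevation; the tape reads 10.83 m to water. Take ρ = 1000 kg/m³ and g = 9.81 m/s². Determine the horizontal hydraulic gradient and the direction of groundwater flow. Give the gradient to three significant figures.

i ≈ 0.00697; groundwater flows toward the west

Pressure head at MW-5: ψ = P/(ρg) = 222.6×1000 / (1000 × 9.81) = 22.69 m.
Total head at MW-5: h = z + ψ = 170.74 + 22.69 = 193.43 m.
Total head at MW-11: h = 210.88 − 10.83 = 200.05 m.
Head difference: h(MW-5) − h(MW-11) = 193.43 − 200.05 = -6.62 m.
Hydraulic gradient: i = |Δh| / L = 6.62 / 950.3 = 0.00697.
Flow is from higher to lower head: from MW-11 toward MW-5, i.e. toward the west.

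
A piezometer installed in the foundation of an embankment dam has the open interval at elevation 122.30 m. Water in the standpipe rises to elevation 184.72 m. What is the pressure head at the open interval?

Total head h = 184.72 m (the water-surface elevation in the piezometer).
Pressure head ψ = h − z = 184.72 − 122.30 = 62.42 m.

ψ ≈ 62.42 m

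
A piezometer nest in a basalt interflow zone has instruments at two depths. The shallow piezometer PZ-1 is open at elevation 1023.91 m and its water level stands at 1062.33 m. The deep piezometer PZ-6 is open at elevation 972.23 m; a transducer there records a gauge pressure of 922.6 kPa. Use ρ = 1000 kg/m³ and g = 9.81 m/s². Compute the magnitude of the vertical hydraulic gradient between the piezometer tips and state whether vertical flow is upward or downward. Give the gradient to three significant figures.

|i_v| ≈ 0.0764; vertical flow is upward

Total head at PZ-1: h = 1062.33 m (water level in the standpipe).
Pressure head at PZ-6: ψ = P/(ρg) = 922.6×1000 / (1000 × 9.81) = 94.05 m.
Total head at PZ-6: h = z + ψ = 972.23 + 94.05 = 1066.28 m.
Δh = h(PZ-1) − h(PZ-6) = 1062.33 − 1066.28 = -3.95 m.
Vertical separation Δz = 1023.91 − 972.23 = 51.68 m.
|i_v| = |Δh| / Δz = 3.95 / 51.68 = 0.0764.
Head is higher in the deep piezometer, so vertical flow is upward (discharge condition).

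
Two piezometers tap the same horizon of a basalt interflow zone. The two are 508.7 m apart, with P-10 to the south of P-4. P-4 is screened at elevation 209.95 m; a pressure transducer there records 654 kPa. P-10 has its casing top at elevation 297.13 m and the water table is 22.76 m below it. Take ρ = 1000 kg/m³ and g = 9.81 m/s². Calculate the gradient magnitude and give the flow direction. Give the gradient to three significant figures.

i ≈ 0.00442; groundwater flows toward the south

Pressure head at P-4: ψ = P/(ρg) = 654×1000 / (1000 × 9.81) = 66.67 m.
Total head at P-4: h = z + ψ = 209.95 + 66.67 = 276.62 m.
Total head at P-10: h = 297.13 − 22.76 = 274.37 m.
Head difference: h(P-4) − h(P-10) = 276.62 − 274.37 = 2.25 m.
Hydraulic gradient: i = |Δh| / L = 2.25 / 508.7 = 0.00442.
Flow is from higher to lower head: from P-4 toward P-10, i.e. toward the south.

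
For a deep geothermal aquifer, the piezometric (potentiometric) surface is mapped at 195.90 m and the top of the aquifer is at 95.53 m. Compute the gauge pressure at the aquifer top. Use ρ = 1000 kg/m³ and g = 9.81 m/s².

P ≈ 985 kPa

Pressure head at the aquifer top: ψ = h − z = 195.90 − 95.53 = 100.37 m.
P = ρgψ = 1000 × 9.81 × 100.37 = 984630 Pa ≈ 985 kPa.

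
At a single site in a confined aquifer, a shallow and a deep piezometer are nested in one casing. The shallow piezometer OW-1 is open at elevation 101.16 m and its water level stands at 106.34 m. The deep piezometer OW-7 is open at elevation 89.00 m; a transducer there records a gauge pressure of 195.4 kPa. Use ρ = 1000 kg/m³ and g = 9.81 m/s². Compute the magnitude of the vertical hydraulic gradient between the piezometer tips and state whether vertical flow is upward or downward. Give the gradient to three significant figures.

|i_v| ≈ 0.212; vertical flow is upward

Total head at OW-1: h = 106.34 m (water level in the standpipe).
Pressure head at OW-7: ψ = P/(ρg) = 195.4×1000 / (1000 × 9.81) = 19.92 m.
Total head at OW-7: h = z + ψ = 89.00 + 19.92 = 108.92 m.
Δh = h(OW-1) − h(OW-7) = 106.34 − 108.92 = -2.58 m.
Vertical separation Δz = 101.16 − 89.00 = 12.16 m.
|i_v| = |Δh| / Δz = 2.58 / 12.16 = 0.212.
Head is higher in the deep piezometer, so vertical flow is upward (discharge condition).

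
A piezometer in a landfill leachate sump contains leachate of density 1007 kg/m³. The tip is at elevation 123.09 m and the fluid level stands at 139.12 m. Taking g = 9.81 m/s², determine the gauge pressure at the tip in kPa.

P ≈ 158 kPa

Pressure head ψ = h − z = 139.12 − 123.09 = 16.03 m.
P = ρgψ = 1007 × 9.81 × 16.03 = 158355 Pa ≈ 158 kPa.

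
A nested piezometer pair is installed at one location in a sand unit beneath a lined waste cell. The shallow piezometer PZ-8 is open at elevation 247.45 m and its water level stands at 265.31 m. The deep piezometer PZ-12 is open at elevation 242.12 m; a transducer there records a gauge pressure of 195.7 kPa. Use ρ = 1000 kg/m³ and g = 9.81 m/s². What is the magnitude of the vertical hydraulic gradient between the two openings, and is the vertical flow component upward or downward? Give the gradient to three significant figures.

|i_v| ≈ 0.608; vertical flow is downward

Total head at PZ-8: h = 265.31 m (water level in the standpipe).
Pressure head at PZ-12: ψ = P/(ρg) = 195.7×1000 / (1000 × 9.81) = 19.95 m.
Total head at PZ-12: h = z + ψ = 242.12 + 19.95 = 262.07 m.
Δh = h(PZ-8) − h(PZ-12) = 265.31 − 262.07 = 3.24 m.
Vertical separation Δz = 247.45 − 242.12 = 5.33 m.
|i_v| = |Δh| / Δz = 3.24 / 5.33 = 0.608.
Head is higher in the shallow piezometer, so vertical flow is downward (recharge condition).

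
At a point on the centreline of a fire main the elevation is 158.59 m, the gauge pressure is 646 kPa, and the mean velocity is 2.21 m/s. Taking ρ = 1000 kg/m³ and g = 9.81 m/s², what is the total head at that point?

h ≈ 224.69 m

Pressure head ψ = P/(ρg) = 646×1000 / (1000 × 9.81) = 65.85 m.
Velocity head = v²/(2g) = 2.21² / (2 × 9.81) = 0.249 m.
h = z + ψ + v²/(2g) = 158.59 + 65.85 + 0.249 = 224.69 m.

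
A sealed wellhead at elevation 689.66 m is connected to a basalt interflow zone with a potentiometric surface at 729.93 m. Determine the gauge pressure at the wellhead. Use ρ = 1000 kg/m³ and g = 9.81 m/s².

Head above the cap: Δh = 729.93 − 689.66 = 40.27 m.
P = ρgΔh = 1000 × 9.81 × 40.27 = 395049 Pa ≈ 395 kPa.

P ≈ 395 kPa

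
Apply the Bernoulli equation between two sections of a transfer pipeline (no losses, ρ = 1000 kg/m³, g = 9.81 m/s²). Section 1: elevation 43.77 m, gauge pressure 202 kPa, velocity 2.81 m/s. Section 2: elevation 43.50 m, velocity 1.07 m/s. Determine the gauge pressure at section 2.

Pressure head at 1: ψ₁ = P₁/(ρg) = 202×1000 / (1000 × 9.81) = 20.59 m.
Velocity heads: v₁²/2g = 2.81²/19.62 = 0.402 m; v₂²/2g = 1.07²/19.62 = 0.058 m.
Total head H = z₁ + ψ₁ + v₁²/2g = 43.77 + 20.59 + 0.402 = 64.76 m.
ψ₂ = H − z₂ − v₂²/2g = 64.76 − 43.50 − 0.058 = 21.20 m.
P₂ = ρgψ₂ = 1000 × 9.81 × 21.20 ≈ 208 kPa.

P₂ ≈ 208 kPa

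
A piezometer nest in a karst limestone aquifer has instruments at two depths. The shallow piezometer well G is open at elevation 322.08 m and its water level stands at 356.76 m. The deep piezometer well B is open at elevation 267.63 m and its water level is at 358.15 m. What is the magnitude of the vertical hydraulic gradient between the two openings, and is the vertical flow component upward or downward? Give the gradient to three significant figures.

Total head at well G: h = 356.76 m (water level in the standpipe).
Total head at well B: h = 358.15 m.
Δh = h(well G) − h(well B) = 356.76 − 358.15 = -1.39 m.
Vertical separation Δz = 322.08 − 267.63 = 54.45 m.
|i_v| = |Δh| / Δz = 1.39 / 54.45 = 0.0255.
Head is higher in the deep piezometer, so vertical flow is upward (discharge condition).

|i_v| ≈ 0.0255; vertical flow is upward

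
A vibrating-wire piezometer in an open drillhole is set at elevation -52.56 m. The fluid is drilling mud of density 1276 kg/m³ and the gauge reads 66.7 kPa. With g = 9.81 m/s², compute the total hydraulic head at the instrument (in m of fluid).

h ≈ -47.23 m

ψ = P/(ρg) = 66.7×1000 / (1276 × 9.81) = 5.33 m.
h = z + ψ = -52.56 + 5.33 = -47.23 m.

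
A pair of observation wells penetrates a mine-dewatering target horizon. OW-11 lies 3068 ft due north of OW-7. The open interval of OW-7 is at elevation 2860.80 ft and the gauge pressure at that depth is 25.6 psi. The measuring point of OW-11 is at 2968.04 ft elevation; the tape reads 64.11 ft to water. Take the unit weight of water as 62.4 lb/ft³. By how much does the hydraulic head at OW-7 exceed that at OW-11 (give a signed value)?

Pressure head at OW-7: ψ = 144·P/γ = 144 × 25.6 / 62.4 = 59.08 ft.
Total head at OW-7: h = z + ψ = 2860.80 + 59.08 = 2919.88 ft.
Total head at OW-11: h = 2968.04 − 64.11 = 2903.93 ft.
Head difference: h(OW-7) − h(OW-11) = 2919.88 − 2903.93 = 15.95 ft.

Δh ≈ 15.95 ft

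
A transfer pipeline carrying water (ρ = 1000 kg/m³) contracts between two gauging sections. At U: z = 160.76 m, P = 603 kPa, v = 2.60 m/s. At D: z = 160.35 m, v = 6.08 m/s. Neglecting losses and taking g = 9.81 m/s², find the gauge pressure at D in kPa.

P₂ ≈ 592 kPa

Pressure head at U: ψ₁ = P₁/(ρg) = 603×1000 / (1000 × 9.81) = 61.47 m.
Velocity heads: v₁²/2g = 2.60²/19.62 = 0.345 m; v₂²/2g = 6.08²/19.62 = 1.884 m.
Total head H = z₁ + ψ₁ + v₁²/2g = 160.76 + 61.47 + 0.345 = 222.57 m.
ψ₂ = H − z₂ − v₂²/2g = 222.57 − 160.35 − 1.884 = 60.34 m.
P₂ = ρgψ₂ = 1000 × 9.81 × 60.34 ≈ 592 kPa.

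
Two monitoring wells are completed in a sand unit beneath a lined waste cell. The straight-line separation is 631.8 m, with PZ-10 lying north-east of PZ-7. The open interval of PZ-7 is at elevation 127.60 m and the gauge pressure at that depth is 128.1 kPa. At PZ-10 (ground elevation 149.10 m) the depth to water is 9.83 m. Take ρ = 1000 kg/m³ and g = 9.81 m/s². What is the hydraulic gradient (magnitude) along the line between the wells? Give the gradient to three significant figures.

Pressure head at PZ-7: ψ = P/(ρg) = 128.1×1000 / (1000 × 9.81) = 13.06 m.
Total head at PZ-7: h = z + ψ = 127.60 + 13.06 = 140.66 m.
Total head at PZ-10: h = 149.10 − 9.83 = 139.27 m.
Head difference: h(PZ-7) − h(PZ-10) = 140.66 − 139.27 = 1.39 m.
Hydraulic gradient: i = |Δh| / L = 1.39 / 631.8 = 0.00220.

i ≈ 0.00220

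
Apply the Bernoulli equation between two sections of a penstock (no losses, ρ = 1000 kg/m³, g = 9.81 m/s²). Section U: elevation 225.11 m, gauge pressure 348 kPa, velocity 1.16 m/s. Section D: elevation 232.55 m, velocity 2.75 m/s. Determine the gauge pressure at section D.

Pressure head at U: ψ₁ = P₁/(ρg) = 348×1000 / (1000 × 9.81) = 35.47 m.
Velocity heads: v₁²/2g = 1.16²/19.62 = 0.069 m; v₂²/2g = 2.75²/19.62 = 0.385 m.
Total head H = z₁ + ψ₁ + v₁²/2g = 225.11 + 35.47 + 0.069 = 260.65 m.
ψ₂ = H − z₂ − v₂²/2g = 260.65 − 232.55 − 0.385 = 27.71 m.
P₂ = ρgψ₂ = 1000 × 9.81 × 27.71 ≈ 272 kPa.

P₂ ≈ 272 kPa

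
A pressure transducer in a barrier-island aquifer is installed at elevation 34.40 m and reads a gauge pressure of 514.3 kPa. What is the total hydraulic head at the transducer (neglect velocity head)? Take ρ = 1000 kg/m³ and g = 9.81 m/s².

h ≈ 86.83 m

ψ = P/(ρg) = 514.3×1000 / (1000 × 9.81) = 52.43 m.
h = z + ψ = 34.40 + 52.43 = 86.83 m.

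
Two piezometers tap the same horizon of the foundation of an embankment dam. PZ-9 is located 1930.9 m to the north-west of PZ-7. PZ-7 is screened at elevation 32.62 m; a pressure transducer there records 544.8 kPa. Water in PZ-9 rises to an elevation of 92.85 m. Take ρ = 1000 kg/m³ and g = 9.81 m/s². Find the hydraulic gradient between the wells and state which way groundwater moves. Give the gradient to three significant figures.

i ≈ 0.00243; groundwater flows toward the south-east

Pressure head at PZ-7: ψ = P/(ρg) = 544.8×1000 / (1000 × 9.81) = 55.54 m.
Total head at PZ-7: h = z + ψ = 32.62 + 55.54 = 88.16 m.
Total head at PZ-9: h = 92.85 m (water level in the piezometer is the total head).
Head difference: h(PZ-7) − h(PZ-9) = 88.16 − 92.85 = -4.69 m.
Hydraulic gradient: i = |Δh| / L = 4.69 / 1930.9 = 0.00243.
Flow is from higher to lower head: from PZ-9 toward PZ-7, i.e. toward the south-east.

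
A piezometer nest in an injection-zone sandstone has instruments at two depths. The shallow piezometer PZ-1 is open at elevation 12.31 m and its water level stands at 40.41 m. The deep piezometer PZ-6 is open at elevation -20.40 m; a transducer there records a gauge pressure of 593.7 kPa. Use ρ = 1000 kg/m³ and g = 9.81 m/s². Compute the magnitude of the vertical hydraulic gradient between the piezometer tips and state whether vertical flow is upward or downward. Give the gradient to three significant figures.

|i_v| ≈ 0.00887; vertical flow is downward

Total head at PZ-1: h = 40.41 m (water level in the standpipe).
Pressure head at PZ-6: ψ = P/(ρg) = 593.7×1000 / (1000 × 9.81) = 60.52 m.
Total head at PZ-6: h = z + ψ = -20.40 + 60.52 = 40.12 m.
Δh = h(PZ-1) − h(PZ-6) = 40.41 − 40.12 = 0.29 m.
Vertical separation Δz = 12.31 − (-20.40) = 32.71 m.
|i_v| = |Δh| / Δz = 0.29 / 32.71 = 0.00887.
Head is higher in the shallow piezometer, so vertical flow is downward (recharge condition).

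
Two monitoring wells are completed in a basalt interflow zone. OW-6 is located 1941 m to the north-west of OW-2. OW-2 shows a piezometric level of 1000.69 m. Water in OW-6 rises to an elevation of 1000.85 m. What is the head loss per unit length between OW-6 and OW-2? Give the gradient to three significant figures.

Total head at OW-2: h = 1000.69 m (water level in the piezometer is the total head).
Total head at OW-6: h = 1000.85 m (water level in the piezometer is the total head).
Head difference: h(OW-2) − h(OW-6) = 1000.69 − 1000.85 = -0.16 m.
Hydraulic gradient: i = |Δh| / L = 0.16 / 1941 = 0.0000824.

i ≈ 0.0000824 m/m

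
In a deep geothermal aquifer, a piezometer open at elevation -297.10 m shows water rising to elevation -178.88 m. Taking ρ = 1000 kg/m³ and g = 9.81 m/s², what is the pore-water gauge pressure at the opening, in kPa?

Pressure head ψ = h − z = -178.88 − (-297.10) = 118.22 m.
P = ρgψ = 1000 × 9.81 × 118.22 = 1159738 Pa ≈ 1160 kPa.

P ≈ 1160 kPa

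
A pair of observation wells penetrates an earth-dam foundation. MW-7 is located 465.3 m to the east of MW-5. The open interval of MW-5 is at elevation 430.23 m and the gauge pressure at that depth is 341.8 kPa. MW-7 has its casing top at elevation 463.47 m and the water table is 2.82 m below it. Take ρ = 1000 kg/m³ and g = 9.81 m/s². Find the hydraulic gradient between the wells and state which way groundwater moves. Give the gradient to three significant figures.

Pressure head at MW-5: ψ = P/(ρg) = 341.8×1000 / (1000 × 9.81) = 34.84 m.
Total head at MW-5: h = z + ψ = 430.23 + 34.84 = 465.07 m.
Total head at MW-7: h = 463.47 − 2.82 = 460.65 m.
Head difference: h(MW-5) − h(MW-7) = 465.07 − 460.65 = 4.42 m.
Hydraulic gradient: i = |Δh| / L = 4.42 / 465.3 = 0.00950.
Flow is from higher to lower head: from MW-5 toward MW-7, i.e. toward the east.

i ≈ 0.00950; groundwater flows toward the east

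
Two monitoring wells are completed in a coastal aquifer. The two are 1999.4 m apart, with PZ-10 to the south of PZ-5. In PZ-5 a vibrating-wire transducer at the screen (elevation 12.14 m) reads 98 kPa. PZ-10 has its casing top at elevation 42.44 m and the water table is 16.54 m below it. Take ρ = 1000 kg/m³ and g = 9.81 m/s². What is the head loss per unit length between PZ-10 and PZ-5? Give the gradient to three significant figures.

Pressure head at PZ-5: ψ = P/(ρg) = 98×1000 / (1000 × 9.81) = 9.99 m.
Total head at PZ-5: h = z + ψ = 12.14 + 9.99 = 22.13 m.
Total head at PZ-10: h = 42.44 − 16.54 = 25.90 m.
Head difference: h(PZ-5) − h(PZ-10) = 22.13 − 25.90 = -3.77 m.
Hydraulic gradient: i = |Δh| / L = 3.77 / 1999.4 = 0.00189.

i ≈ 0.00189 m/m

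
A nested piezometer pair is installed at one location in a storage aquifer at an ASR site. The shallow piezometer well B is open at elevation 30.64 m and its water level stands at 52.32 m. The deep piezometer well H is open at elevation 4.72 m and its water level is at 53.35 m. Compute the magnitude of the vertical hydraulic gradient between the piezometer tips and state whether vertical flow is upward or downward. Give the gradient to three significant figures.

|i_v| ≈ 0.0397; vertical flow is upward

Total head at well B: h = 52.32 m (water level in the standpipe).
Total head at well H: h = 53.35 m.
Δh = h(well B) − h(well H) = 52.32 − 53.35 = -1.03 m.
Vertical separation Δz = 30.64 − 4.72 = 25.92 m.
|i_v| = |Δh| / Δz = 1.03 / 25.92 = 0.0397.
Head is higher in the deep piezometer, so vertical flow is upward (discharge condition).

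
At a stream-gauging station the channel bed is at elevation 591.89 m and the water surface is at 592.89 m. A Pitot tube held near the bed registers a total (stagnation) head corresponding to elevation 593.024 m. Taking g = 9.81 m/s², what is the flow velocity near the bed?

Near the bed, under hydrostatic conditions, the piezometric head (z + ψ) equals the free-surface elevation, 592.89 m.
Velocity head = total − piezometric = 593.024 − 592.89 = 0.134 m.
v = √(2g·h_v) = √(2 × 9.81 × 0.134) = 1.62 m/s.

v ≈ 1.62 m/s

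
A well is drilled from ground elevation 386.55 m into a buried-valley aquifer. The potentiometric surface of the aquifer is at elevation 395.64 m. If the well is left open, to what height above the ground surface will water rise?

≈ 9.09 m above ground

Water rises to the potentiometric surface, so the rise above ground = 395.64 − 386.55 = 9.09 m.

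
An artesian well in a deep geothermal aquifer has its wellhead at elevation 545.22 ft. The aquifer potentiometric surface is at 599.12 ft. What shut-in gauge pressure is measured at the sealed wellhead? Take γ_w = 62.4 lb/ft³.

P ≈ 23.4 psi

Head above the cap: Δh = 599.12 − 545.22 = 53.90 ft.
P = γΔh/144 = 62.4 × 53.90 / 144 = 23.4 psi.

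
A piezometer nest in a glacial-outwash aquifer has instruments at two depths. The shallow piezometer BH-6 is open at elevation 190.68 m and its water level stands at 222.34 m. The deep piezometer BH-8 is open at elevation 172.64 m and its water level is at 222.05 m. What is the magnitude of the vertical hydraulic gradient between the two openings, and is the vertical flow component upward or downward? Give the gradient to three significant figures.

Total head at BH-6: h = 222.34 m (water level in the standpipe).
Total head at BH-8: h = 222.05 m.
Δh = h(BH-6) − h(BH-8) = 222.34 − 222.05 = 0.29 m.
Vertical separation Δz = 190.68 − 172.64 = 18.04 m.
|i_v| = |Δh| / Δz = 0.29 / 18.04 = 0.0161.
Head is higher in the shallow piezometer, so vertical flow is downward (recharge condition).

|i_v| ≈ 0.0161; vertical flow is downward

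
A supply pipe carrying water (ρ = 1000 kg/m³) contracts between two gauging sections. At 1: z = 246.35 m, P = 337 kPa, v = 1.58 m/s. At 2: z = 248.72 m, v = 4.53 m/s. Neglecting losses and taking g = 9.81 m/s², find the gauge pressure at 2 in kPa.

P₂ ≈ 305 kPa

Pressure head at 1: ψ₁ = P₁/(ρg) = 337×1000 / (1000 × 9.81) = 34.35 m.
Velocity heads: v₁²/2g = 1.58²/19.62 = 0.127 m; v₂²/2g = 4.53²/19.62 = 1.046 m.
Total head H = z₁ + ψ₁ + v₁²/2g = 246.35 + 34.35 + 0.127 = 280.83 m.
ψ₂ = H − z₂ − v₂²/2g = 280.83 − 248.72 − 1.046 = 31.06 m.
P₂ = ρgψ₂ = 1000 × 9.81 × 31.06 ≈ 305 kPa.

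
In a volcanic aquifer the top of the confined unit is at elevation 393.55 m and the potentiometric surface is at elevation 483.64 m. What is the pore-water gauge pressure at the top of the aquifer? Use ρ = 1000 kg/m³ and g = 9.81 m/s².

Pressure head at the aquifer top: ψ = h − z = 483.64 − 393.55 = 90.09 m.
P = ρgψ = 1000 × 9.81 × 90.09 = 883783 Pa ≈ 884 kPa.

P ≈ 884 kPa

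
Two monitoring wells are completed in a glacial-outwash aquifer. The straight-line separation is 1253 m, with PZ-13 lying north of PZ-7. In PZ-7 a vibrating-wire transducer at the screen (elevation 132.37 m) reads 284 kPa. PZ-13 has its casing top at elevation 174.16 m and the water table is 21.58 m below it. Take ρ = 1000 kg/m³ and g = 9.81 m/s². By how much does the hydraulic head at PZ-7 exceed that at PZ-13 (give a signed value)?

Δh ≈ 8.74 m

Pressure head at PZ-7: ψ = P/(ρg) = 284×1000 / (1000 × 9.81) = 28.95 m.
Total head at PZ-7: h = z + ψ = 132.37 + 28.95 = 161.32 m.
Total head at PZ-13: h = 174.16 − 21.58 = 152.58 m.
Head difference: h(PZ-7) − h(PZ-13) = 161.32 − 152.58 = 8.74 m.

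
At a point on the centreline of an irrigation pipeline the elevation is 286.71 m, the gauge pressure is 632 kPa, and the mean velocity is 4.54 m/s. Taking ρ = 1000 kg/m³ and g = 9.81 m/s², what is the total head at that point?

Pressure head ψ = P/(ρg) = 632×1000 / (1000 × 9.81) = 64.42 m.
Velocity head = v²/(2g) = 4.54² / (2 × 9.81) = 1.051 m.
h = z + ψ + v²/(2g) = 286.71 + 64.42 + 1.051 = 352.18 m.

h ≈ 352.18 m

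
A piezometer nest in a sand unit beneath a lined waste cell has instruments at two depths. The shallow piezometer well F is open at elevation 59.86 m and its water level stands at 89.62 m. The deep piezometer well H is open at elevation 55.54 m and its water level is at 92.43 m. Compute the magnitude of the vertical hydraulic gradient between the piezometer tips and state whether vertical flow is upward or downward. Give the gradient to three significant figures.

|i_v| ≈ 0.650; vertical flow is upward

Total head at well F: h = 89.62 m (water level in the standpipe).
Total head at well H: h = 92.43 m.
Δh = h(well F) − h(well H) = 89.62 − 92.43 = -2.81 m.
Vertical separation Δz = 59.86 − 55.54 = 4.32 m.
|i_v| = |Δh| / Δz = 2.81 / 4.32 = 0.650.
Head is higher in the deep piezometer, so vertical flow is upward (discharge condition).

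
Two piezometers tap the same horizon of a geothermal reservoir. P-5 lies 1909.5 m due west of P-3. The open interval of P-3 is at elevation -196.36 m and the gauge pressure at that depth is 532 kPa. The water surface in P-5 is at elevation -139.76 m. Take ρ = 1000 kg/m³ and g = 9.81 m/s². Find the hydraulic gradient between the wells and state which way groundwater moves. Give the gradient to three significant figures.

Pressure head at P-3: ψ = P/(ρg) = 532×1000 / (1000 × 9.81) = 54.23 m.
Total head at P-3: h = z + ψ = -196.36 + 54.23 = -142.13 m.
Total head at P-5: h = -139.76 m (water level in the piezometer is the total head).
Head difference: h(P-3) − h(P-5) = -142.13 − (-139.76) = -2.37 m.
Hydraulic gradient: i = |Δh| / L = 2.37 / 1909.5 = 0.00124.
Flow is from higher to lower head: from P-5 toward P-3, i.e. toward the east.

i ≈ 0.00124; groundwater flows toward the east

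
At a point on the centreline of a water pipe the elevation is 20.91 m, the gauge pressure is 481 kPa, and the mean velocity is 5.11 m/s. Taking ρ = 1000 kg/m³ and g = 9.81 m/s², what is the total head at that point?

Pressure head ψ = P/(ρg) = 481×1000 / (1000 × 9.81) = 49.03 m.
Velocity head = v²/(2g) = 5.11² / (2 × 9.81) = 1.331 m.
h = z + ψ + v²/(2g) = 20.91 + 49.03 + 1.331 = 71.27 m.

h ≈ 71.27 m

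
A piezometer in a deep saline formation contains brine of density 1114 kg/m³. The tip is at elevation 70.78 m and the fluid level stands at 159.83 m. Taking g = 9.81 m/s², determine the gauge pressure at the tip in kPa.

P ≈ 973 kPa

Pressure head ψ = h − z = 159.83 − 70.78 = 89.05 m.
P = ρgψ = 1114 × 9.81 × 89.05 = 973169 Pa ≈ 973 kPa.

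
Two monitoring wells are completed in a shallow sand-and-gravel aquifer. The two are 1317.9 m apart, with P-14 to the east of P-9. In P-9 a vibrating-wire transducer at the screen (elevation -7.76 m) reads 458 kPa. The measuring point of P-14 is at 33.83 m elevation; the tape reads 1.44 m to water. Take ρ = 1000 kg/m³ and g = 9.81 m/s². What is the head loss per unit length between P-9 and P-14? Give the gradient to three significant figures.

i ≈ 0.00496 m/m

Pressure head at P-9: ψ = P/(ρg) = 458×1000 / (1000 × 9.81) = 46.69 m.
Total head at P-9: h = z + ψ = -7.76 + 46.69 = 38.93 m.
Total head at P-14: h = 33.83 − 1.44 = 32.39 m.
Head difference: h(P-9) − h(P-14) = 38.93 − 32.39 = 6.54 m.
Hydraulic gradient: i = |Δh| / L = 6.54 / 1317.9 = 0.00496.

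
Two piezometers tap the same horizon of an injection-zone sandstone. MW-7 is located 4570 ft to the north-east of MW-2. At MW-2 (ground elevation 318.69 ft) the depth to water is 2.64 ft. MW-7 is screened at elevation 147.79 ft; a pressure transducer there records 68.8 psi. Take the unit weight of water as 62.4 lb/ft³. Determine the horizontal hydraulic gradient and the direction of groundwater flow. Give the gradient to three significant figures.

i ≈ 0.00208; groundwater flows toward the north-east

Total head at MW-2: h = 318.69 − 2.64 = 316.05 ft.
Pressure head at MW-7: ψ = 144·P/γ = 144 × 68.8 / 62.4 = 158.77 ft.
Total head at MW-7: h = z + ψ = 147.79 + 158.77 = 306.56 ft.
Head difference: h(MW-2) − h(MW-7) = 316.05 − 306.56 = 9.49 ft.
Hydraulic gradient: i = |Δh| / L = 9.49 / 4570 = 0.00208.
Flow is from higher to lower head: from MW-2 toward MW-7, i.e. toward the north-east.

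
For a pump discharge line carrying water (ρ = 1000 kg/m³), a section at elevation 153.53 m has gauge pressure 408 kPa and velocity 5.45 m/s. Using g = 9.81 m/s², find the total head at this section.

Pressure head ψ = P/(ρg) = 408×1000 / (1000 × 9.81) = 41.59 m.
Velocity head = v²/(2g) = 5.45² / (2 × 9.81) = 1.514 m.
h = z + ψ + v²/(2g) = 153.53 + 41.59 + 1.514 = 196.63 m.

h ≈ 196.63 m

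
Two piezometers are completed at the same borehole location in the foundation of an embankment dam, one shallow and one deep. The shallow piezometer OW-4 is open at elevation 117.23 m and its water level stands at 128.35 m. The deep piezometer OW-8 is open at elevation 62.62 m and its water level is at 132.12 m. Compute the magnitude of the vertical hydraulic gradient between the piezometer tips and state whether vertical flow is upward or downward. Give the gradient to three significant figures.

|i_v| ≈ 0.0690; vertical flow is upward

Total head at OW-4: h = 128.35 m (water level in the standpipe).
Total head at OW-8: h = 132.12 m.
Δh = h(OW-4) − h(OW-8) = 128.35 − 132.12 = -3.77 m.
Vertical separation Δz = 117.23 − 62.62 = 54.61 m.
|i_v| = |Δh| / Δz = 3.77 / 54.61 = 0.0690.
Head is higher in the deep piezometer, so vertical flow is upward (discharge condition).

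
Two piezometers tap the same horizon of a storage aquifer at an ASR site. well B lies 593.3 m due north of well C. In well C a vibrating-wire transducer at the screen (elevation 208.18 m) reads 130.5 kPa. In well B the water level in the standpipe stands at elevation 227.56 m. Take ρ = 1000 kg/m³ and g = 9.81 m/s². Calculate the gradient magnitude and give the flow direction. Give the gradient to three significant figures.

i ≈ 0.0102; groundwater flows toward the south

Pressure head at well C: ψ = P/(ρg) = 130.5×1000 / (1000 × 9.81) = 13.30 m.
Total head at well C: h = z + ψ = 208.18 + 13.30 = 221.48 m.
Total head at well B: h = 227.56 m (water level in the piezometer is the total head).
Head difference: h(well C) − h(well B) = 221.48 − 227.56 = -6.08 m.
Hydraulic gradient: i = |Δh| / L = 6.08 / 593.3 = 0.0102.
Flow is from higher to lower head: from well B toward well C, i.e. toward the south.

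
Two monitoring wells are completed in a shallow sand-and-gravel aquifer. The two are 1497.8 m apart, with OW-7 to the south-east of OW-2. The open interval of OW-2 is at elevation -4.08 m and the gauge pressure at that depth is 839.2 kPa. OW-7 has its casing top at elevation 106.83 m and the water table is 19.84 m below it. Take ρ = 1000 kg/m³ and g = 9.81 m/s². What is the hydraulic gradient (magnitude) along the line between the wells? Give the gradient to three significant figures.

Pressure head at OW-2: ψ = P/(ρg) = 839.2×1000 / (1000 × 9.81) = 85.55 m.
Total head at OW-2: h = z + ψ = -4.08 + 85.55 = 81.47 m.
Total head at OW-7: h = 106.83 − 19.84 = 86.99 m.
Head difference: h(OW-2) − h(OW-7) = 81.47 − 86.99 = -5.52 m.
Hydraulic gradient: i = |Δh| / L = 5.52 / 1497.8 = 0.00369.

i ≈ 0.00369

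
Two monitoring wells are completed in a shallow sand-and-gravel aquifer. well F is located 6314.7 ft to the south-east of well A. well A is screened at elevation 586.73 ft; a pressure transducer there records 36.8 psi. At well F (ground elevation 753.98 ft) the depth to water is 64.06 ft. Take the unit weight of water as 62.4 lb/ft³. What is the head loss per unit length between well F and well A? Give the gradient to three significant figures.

Pressure head at well A: ψ = 144·P/γ = 144 × 36.8 / 62.4 = 84.92 ft.
Total head at well A: h = z + ψ = 586.73 + 84.92 = 671.65 ft.
Total head at well F: h = 753.98 − 64.06 = 689.92 ft.
Head difference: h(well A) − h(well F) = 671.65 − 689.92 = -18.27 ft.
Hydraulic gradient: i = |Δh| / L = 18.27 / 6314.7 = 0.00289.

i ≈ 0.00289 ft/ft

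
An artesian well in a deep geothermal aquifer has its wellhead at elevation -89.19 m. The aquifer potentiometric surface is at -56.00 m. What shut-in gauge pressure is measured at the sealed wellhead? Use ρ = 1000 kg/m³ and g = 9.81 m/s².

P ≈ 326 kPa

Head above the cap: Δh = -56.00 − (-89.19) = 33.19 m.
P = ρgΔh = 1000 × 9.81 × 33.19 = 325594 Pa ≈ 326 kPa.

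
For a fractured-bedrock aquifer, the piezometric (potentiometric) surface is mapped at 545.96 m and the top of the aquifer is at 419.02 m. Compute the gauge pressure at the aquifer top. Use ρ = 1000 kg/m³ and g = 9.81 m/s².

P ≈ 1250 kPa

Pressure head at the aquifer top: ψ = h − z = 545.96 − 419.02 = 126.94 m.
P = ρgψ = 1000 × 9.81 × 126.94 = 1245281 Pa ≈ 1250 kPa.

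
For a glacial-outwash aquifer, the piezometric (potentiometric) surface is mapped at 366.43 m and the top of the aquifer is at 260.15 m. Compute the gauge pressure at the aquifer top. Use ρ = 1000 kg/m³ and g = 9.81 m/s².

P ≈ 1040 kPa

Pressure head at the aquifer top: ψ = h − z = 366.43 − 260.15 = 106.28 m.
P = ρgψ = 1000 × 9.81 × 106.28 = 1042607 Pa ≈ 1040 kPa.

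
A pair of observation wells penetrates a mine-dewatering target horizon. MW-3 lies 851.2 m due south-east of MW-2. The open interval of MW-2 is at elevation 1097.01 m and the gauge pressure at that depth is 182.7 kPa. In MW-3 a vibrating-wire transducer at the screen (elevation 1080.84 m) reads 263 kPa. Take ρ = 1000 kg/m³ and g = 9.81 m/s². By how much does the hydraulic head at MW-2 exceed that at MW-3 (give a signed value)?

Δh ≈ 7.98 m

Pressure head at MW-2: ψ = P/(ρg) = 182.7×1000 / (1000 × 9.81) = 18.62 m.
Total head at MW-2: h = z + ψ = 1097.01 + 18.62 = 1115.63 m.
Pressure head at MW-3: ψ = P/(ρg) = 263×1000 / (1000 × 9.81) = 26.81 m.
Total head at MW-3: h = z + ψ = 1080.84 + 26.81 = 1107.65 m.
Head difference: h(MW-2) − h(MW-3) = 1115.63 − 1107.65 = 7.98 m.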